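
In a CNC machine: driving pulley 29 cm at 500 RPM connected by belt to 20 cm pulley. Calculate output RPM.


Given: D1 = 29 cm, w1 = 500 RPM, D2 = 20 cm
Using D1*w1 = D2*w2
w2 = D1*w1 / D2
w2 = 29*500 / 20
w2 = 14500 / 20
w2 = 725 RPM

725 RPM


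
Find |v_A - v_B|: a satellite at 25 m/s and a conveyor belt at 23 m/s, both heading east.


Given: v_A = 25 m/s east, v_B = 23 m/s east
Both move in the same direction; relative speed = |v_A - v_B|
|25 - 23| = |2|
= 2 m/s

2 m/s


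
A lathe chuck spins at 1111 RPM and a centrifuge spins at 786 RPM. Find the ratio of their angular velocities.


Given: RPM_A = 1111, RPM_B = 786
omega = 2*pi*RPM/60, so omega_A/omega_B = RPM_A / RPM_B
omega_A/omega_B = 1111 / 786
omega_A/omega_B = 1111/786

1111/786


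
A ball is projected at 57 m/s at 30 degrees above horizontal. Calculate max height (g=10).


Given: v0 = 57 m/s, theta = 30 deg, g = 10 m/s^2
sin^2(30) = 1/4
Using H = v0^2 * sin^2(theta) / (2*g)
H = 57^2 * 1/4 / (2*10)
H = 3249 * 1/4 / 20
H = 3249/4 / 20
H = 3249/80 m

3249/80 m


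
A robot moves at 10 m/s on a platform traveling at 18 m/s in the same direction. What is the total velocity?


Given: object velocity = 10 m/s, platform velocity = 18 m/s (same direction)
Using classical velocity addition: v_total = v_object + v_platform
v_total = 10 + 18
v_total = 28 m/s

28 m/s


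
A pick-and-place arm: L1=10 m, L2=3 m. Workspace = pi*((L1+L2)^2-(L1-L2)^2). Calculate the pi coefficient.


Given: L1 = 10, L2 = 3
(L1+L2)^2 = (13)^2 = 169
(L1-L2)^2 = (7)^2 = 49
Difference = 169 - 49 = 120
This equals 4*L1*L2 = 4*10*3 = 120
Workspace area = 120*pi

120


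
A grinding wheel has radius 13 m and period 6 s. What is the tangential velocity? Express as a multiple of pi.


Given: radius r = 13 m, period T = 6 s
Using v = 2*pi*r / T
v = 2*pi*13 / 6
v = 26*pi / 6
v = 13/3*pi m/s

13/3*pi m/s


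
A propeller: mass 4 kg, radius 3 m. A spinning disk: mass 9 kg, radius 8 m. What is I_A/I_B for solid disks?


Given: M1=4 kg, R1=3 m, M2=9 kg, R2=8 m
For a disk: I = (1/2)*M*R^2, so I_A/I_B = (M1*R1^2)/(M2*R2^2)
M1*R1^2 = 4*9 = 36
M2*R2^2 = 9*64 = 576
I_A/I_B = 36/576 = 1/16

1/16


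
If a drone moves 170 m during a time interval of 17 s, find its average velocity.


Given: distance d = 170 m, time t = 17 s
Using v = d / t
v = 170 / 17
v = 10 m/s

10 m/s


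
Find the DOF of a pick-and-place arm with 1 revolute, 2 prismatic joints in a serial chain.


Given: serial robot with 1 revolute, 2 prismatic joints
DOF contribution per joint type: revolute=1, prismatic=1, spherical=3, fixed=0
DOF = 1*1 + 2*1
DOF = 3

3


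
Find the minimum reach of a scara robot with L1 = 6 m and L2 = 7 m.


Given: L1 = 6 m, L2 = 7 m
For a 2-link planar arm, min reach = |L1 - L2| (second link folded back)
Min reach = |6 - 7|
Min reach = 1 m

1 m


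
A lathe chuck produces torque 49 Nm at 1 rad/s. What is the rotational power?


Given: tau = 49 Nm, omega = 1 rad/s
Using P = tau * omega
P = 49 * 1
P = 49 W

49 W


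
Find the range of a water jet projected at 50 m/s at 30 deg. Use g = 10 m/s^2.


Given: v0 = 50 m/s, theta = 30 deg, g = 10 m/s^2
sin(2*30) = sin(60) = sqrt(3)/2
Using R = v0^2 * sin(2*theta) / g
R = 50^2 * (sqrt(3)/2) / 10
R = 2500 * sqrt(3) / 20
R = 125*sqrt(3) m

125*sqrt(3) m


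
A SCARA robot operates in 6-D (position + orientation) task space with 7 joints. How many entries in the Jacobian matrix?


Given: task space dimension = 6, joints = 7
Jacobian is a 6 x 7 matrix
Total entries = rows * columns
Total = 6 * 7
Total = 42

42


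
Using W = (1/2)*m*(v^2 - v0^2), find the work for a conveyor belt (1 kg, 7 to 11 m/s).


Given: m = 1 kg, v0 = 7 m/s, v = 11 m/s
Using W = (1/2)*m*(v^2 - v0^2)
v^2 = 11^2 = 121
v0^2 = 7^2 = 49
v^2 - v0^2 = 121 - 49 = 72
W = (1/2)*1*72 = 36 J

36 J


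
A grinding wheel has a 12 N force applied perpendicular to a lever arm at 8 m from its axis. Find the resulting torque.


Given: F = 12 N, r = 8 m, angle = 90 deg (perpendicular)
Using tau = F * r * sin(90)
sin(90) = 1
tau = 12 * 8 * 1
tau = 96 Nm

96 Nm


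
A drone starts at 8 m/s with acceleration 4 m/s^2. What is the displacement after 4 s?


Given: v0 = 8 m/s, a = 4 m/s^2, t = 4 s
Using s = v0*t + (1/2)*a*t^2
s = 8*4 + (1/2)*4*4^2
s = 32 + (1/2)*64
s = 32 + 32
s = 64

64 m


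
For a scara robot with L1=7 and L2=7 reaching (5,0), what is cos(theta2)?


Given: L1 = 7, L2 = 7, target (x, y) = (5, 0)
Using cos(theta2) = (x^2 + y^2 - L1^2 - L2^2) / (2*L1*L2)
x^2 + y^2 = 5^2 + 0 = 25
L1^2 + L2^2 = 49 + 49 = 98
Numerator = 25 - 98 = -73
Denominator = 2*7*7 = 98
cos(theta2) = -73/98 = -73/98

-73/98


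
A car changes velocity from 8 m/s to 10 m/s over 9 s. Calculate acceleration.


Given: initial velocity v0 = 8 m/s, final velocity v = 10 m/s, time t = 9 s
Using a = (v - v0) / t
a = (10 - 8) / 9
a = 2 / 9
a = 2/9 m/s^2

2/9 m/s^2


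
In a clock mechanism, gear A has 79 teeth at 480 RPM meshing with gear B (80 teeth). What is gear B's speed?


Given: N1 = 79 teeth, w1 = 480 RPM, N2 = 80 teeth
Using N1*w1 = N2*w2
w2 = N1*w1 / N2
w2 = 79*480 / 80
w2 = 37920 / 80
w2 = 474 RPM

474 RPM


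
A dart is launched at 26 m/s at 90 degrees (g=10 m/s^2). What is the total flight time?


Given: v0 = 26 m/s, theta = 90 deg, g = 10 m/s^2
sin(90) = 1
Using T = 2*v0*sin(theta) / g
T = 2*26*1 / 10
T = 52 / 10
T = 26/5 s

26/5 s


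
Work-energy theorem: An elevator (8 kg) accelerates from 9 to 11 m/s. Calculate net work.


Given: m = 8 kg, v0 = 9 m/s, v = 11 m/s
Using W = (1/2)*m*(v^2 - v0^2)
v^2 = 11^2 = 121
v0^2 = 9^2 = 81
v^2 - v0^2 = 121 - 81 = 40
W = (1/2)*8*40 = 160 J

160 J


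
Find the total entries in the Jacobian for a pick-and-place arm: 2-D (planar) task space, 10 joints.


Given: task space dimension = 2, joints = 10
Jacobian is a 2 x 10 matrix
Total entries = rows * columns
Total = 2 * 10
Total = 20

20


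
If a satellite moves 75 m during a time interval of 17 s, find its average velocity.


Given: distance d = 75 m, time t = 17 s
Using v = d / t
v = 75 / 17
v = 75/17 m/s

75/17 m/s


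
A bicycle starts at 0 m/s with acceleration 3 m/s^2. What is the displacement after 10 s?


Given: v0 = 0 m/s, a = 3 m/s^2, t = 10 s
Using s = v0*t + (1/2)*a*t^2
s = 0*10 + (1/2)*3*10^2
s = 0 + (1/2)*300
s = 0 + 150
s = 150

150 m


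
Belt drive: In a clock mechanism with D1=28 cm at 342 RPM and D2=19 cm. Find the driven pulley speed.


Given: D1 = 28 cm, w1 = 342 RPM, D2 = 19 cm
Using D1*w1 = D2*w2
w2 = D1*w1 / D2
w2 = 28*342 / 19
w2 = 9576 / 19
w2 = 504 RPM

504 RPM


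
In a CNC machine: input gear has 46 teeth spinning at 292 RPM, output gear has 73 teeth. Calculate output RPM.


Given: N1 = 46 teeth, w1 = 292 RPM, N2 = 73 teeth
Using N1*w1 = N2*w2
w2 = N1*w1 / N2
w2 = 46*292 / 73
w2 = 13432 / 73
w2 = 184 RPM

184 RPM


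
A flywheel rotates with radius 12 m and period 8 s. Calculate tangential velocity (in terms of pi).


Given: radius r = 12 m, period T = 8 s
Using v = 2*pi*r / T
v = 2*pi*12 / 8
v = 24*pi / 8
v = 3*pi m/s

3*pi m/s


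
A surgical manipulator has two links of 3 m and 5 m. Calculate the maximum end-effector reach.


Given: L1 = 3 m, L2 = 5 m
For a 2-link planar arm, max reach = L1 + L2 (fully extended)
Max reach = 3 + 5
Max reach = 8 m

8 m


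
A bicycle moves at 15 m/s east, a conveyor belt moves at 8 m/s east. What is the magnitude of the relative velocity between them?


Given: v_A = 15 m/s east, v_B = 8 m/s east
Both move in the same direction; relative speed = |v_A - v_B|
|15 - 8| = |7|
= 7 m/s

7 m/s


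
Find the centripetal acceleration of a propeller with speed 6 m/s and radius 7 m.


Given: v = 6 m/s, r = 7 m
Using a_c = v^2 / r
a_c = 6^2 / 7
a_c = 36 / 7
a_c = 36/7 m/s^2

36/7 m/s^2


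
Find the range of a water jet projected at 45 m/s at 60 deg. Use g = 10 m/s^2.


Given: v0 = 45 m/s, theta = 60 deg, g = 10 m/s^2
sin(2*60) = sin(120) = sqrt(3)/2
Using R = v0^2 * sin(2*theta) / g
R = 45^2 * (sqrt(3)/2) / 10
R = 2025 * sqrt(3) / 20
R = 405/4*sqrt(3) m

405/4*sqrt(3) m


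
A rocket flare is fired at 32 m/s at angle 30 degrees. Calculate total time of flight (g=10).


Given: v0 = 32 m/s, theta = 30 deg, g = 10 m/s^2
sin(30) = 1/2
Using T = 2*v0*sin(theta) / g
T = 2*32*1/2 / 10
T = 32 / 10
T = 16/5 s

16/5 s


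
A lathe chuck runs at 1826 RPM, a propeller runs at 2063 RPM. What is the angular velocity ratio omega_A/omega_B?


Given: RPM_A = 1826, RPM_B = 2063
omega = 2*pi*RPM/60, so omega_A/omega_B = RPM_A / RPM_B
omega_A/omega_B = 1826 / 2063
omega_A/omega_B = 1826/2063

1826/2063


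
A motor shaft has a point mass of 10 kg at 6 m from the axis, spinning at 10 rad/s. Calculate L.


Given: m = 10 kg, r = 6 m, omega = 10 rad/s
For a point mass: I = m*r^2
I = 10*6^2 = 10*36 = 360
L = I*omega = 360*10
L = 3600 kg*m^2/s

3600 kg*m^2/s


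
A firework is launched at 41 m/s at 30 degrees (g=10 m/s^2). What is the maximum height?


Given: v0 = 41 m/s, theta = 30 deg, g = 10 m/s^2
sin^2(30) = 1/4
Using H = v0^2 * sin^2(theta) / (2*g)
H = 41^2 * 1/4 / (2*10)
H = 1681 * 1/4 / 20
H = 1681/4 / 20
H = 1681/80 m

1681/80 m


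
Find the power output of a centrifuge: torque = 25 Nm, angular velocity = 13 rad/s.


Given: tau = 25 Nm, omega = 13 rad/s
Using P = tau * omega
P = 25 * 13
P = 325 W

325 W


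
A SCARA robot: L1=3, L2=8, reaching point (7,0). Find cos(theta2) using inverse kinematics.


Given: L1 = 3, L2 = 8, target (x, y) = (7, 0)
Using cos(theta2) = (x^2 + y^2 - L1^2 - L2^2) / (2*L1*L2)
x^2 + y^2 = 7^2 + 0 = 49
L1^2 + L2^2 = 9 + 64 = 73
Numerator = 49 - 73 = -24
Denominator = 2*3*8 = 48
cos(theta2) = -24/48 = -1/2

-1/2


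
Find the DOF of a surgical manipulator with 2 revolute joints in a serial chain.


Given: serial robot with 2 revolute joints
DOF contribution per joint type: revolute=1, prismatic=1, spherical=3, fixed=0
DOF = 2*1
DOF = 2

2


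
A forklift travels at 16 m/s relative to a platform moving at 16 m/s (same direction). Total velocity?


Given: object velocity = 16 m/s, platform velocity = 16 m/s (same direction)
Using classical velocity addition: v_total = v_object + v_platform
v_total = 16 + 16
v_total = 32 m/s

32 m/s


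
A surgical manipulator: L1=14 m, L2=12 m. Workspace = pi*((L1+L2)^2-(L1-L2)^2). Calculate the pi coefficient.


Given: L1 = 14, L2 = 12
(L1+L2)^2 = (26)^2 = 676
(L1-L2)^2 = (2)^2 = 4
Difference = 676 - 4 = 672
This equals 4*L1*L2 = 4*14*12 = 672
Workspace area = 672*pi

672


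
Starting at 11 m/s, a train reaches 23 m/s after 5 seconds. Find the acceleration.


Given: initial velocity v0 = 11 m/s, final velocity v = 23 m/s, time t = 5 s
Using a = (v - v0) / t
a = (23 - 11) / 5
a = 12 / 5
a = 12/5 m/s^2

12/5 m/s^2


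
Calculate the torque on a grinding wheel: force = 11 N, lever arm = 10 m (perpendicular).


Given: F = 11 N, r = 10 m, angle = 90 deg (perpendicular)
Using tau = F * r * sin(90)
sin(90) = 1
tau = 11 * 10 * 1
tau = 110 Nm

110 Nm


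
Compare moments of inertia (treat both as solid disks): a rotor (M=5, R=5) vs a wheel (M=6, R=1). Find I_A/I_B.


Given: M1=5 kg, R1=5 m, M2=6 kg, R2=1 m
For a disk: I = (1/2)*M*R^2, so I_A/I_B = (M1*R1^2)/(M2*R2^2)
M1*R1^2 = 5*25 = 125
M2*R2^2 = 6*1 = 6
I_A/I_B = 125/6 = 125/6

125/6


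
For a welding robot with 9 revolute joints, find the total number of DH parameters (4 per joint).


Given: 9 joints, 4 DH parameters per joint (d, theta, a, alpha)
Total DH parameters = number_of_joints * 4
Total = 9 * 4
Total = 36

36


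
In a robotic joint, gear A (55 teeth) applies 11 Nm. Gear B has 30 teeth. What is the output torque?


Given: N1 = 55, N2 = 30, T1 = 11 Nm
Using T2/T1 = N2/N1
T2 = T1 * N2 / N1
T2 = 11 * 30 / 55
T2 = 330 / 55
T2 = 6 Nm

6 Nm


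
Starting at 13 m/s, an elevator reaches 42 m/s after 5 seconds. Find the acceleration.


Given: initial velocity v0 = 13 m/s, final velocity v = 42 m/s, time t = 5 s
Using a = (v - v0) / t
a = (42 - 13) / 5
a = 29 / 5
a = 29/5 m/s^2

29/5 m/s^2


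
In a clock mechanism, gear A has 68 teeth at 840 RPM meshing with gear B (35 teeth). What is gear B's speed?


Given: N1 = 68 teeth, w1 = 840 RPM, N2 = 35 teeth
Using N1*w1 = N2*w2
w2 = N1*w1 / N2
w2 = 68*840 / 35
w2 = 57120 / 35
w2 = 1632 RPM

1632 RPM


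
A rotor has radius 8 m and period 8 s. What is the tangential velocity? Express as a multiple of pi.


Given: radius r = 8 m, period T = 8 s
Using v = 2*pi*r / T
v = 2*pi*8 / 8
v = 16*pi / 8
v = 2*pi m/s

2*pi m/s


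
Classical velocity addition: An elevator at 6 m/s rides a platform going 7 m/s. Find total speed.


Given: object velocity = 6 m/s, platform velocity = 7 m/s (same direction)
Using classical velocity addition: v_total = v_object + v_platform
v_total = 6 + 7
v_total = 13 m/s

13 m/s


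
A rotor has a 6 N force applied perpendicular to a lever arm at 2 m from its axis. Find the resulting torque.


Given: F = 6 N, r = 2 m, angle = 90 deg (perpendicular)
Using tau = F * r * sin(90)
sin(90) = 1
tau = 6 * 2 * 1
tau = 12 Nm

12 Nm


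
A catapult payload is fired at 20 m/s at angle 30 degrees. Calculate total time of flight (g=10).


Given: v0 = 20 m/s, theta = 30 deg, g = 10 m/s^2
sin(30) = 1/2
Using T = 2*v0*sin(theta) / g
T = 2*20*1/2 / 10
T = 20 / 10
T = 2 s

2 s


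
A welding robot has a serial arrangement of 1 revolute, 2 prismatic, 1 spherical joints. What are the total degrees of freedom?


Given: serial robot with 1 revolute, 2 prismatic, 1 spherical joints
DOF contribution per joint type: revolute=1, prismatic=1, spherical=3, fixed=0
DOF = 1*1 + 2*1 + 1*3
DOF = 6

6


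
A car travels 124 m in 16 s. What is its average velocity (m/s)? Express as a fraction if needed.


Given: distance d = 124 m, time t = 16 s
Using v = d / t
v = 124 / 16
v = 31/4 m/s

31/4 m/s


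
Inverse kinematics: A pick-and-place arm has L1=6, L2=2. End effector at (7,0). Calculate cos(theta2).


Given: L1 = 6, L2 = 2, target (x, y) = (7, 0)
Using cos(theta2) = (x^2 + y^2 - L1^2 - L2^2) / (2*L1*L2)
x^2 + y^2 = 7^2 + 0 = 49
L1^2 + L2^2 = 36 + 4 = 40
Numerator = 49 - 40 = 9
Denominator = 2*6*2 = 24
cos(theta2) = 9/24 = 3/8

3/8


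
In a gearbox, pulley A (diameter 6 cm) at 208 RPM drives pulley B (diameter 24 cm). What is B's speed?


Given: D1 = 6 cm, w1 = 208 RPM, D2 = 24 cm
Using D1*w1 = D2*w2
w2 = D1*w1 / D2
w2 = 6*208 / 24
w2 = 1248 / 24
w2 = 52 RPM

52 RPM


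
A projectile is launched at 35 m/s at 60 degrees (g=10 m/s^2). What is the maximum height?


Given: v0 = 35 m/s, theta = 60 deg, g = 10 m/s^2
sin^2(60) = 3/4
Using H = v0^2 * sin^2(theta) / (2*g)
H = 35^2 * 3/4 / (2*10)
H = 1225 * 3/4 / 20
H = 3675/4 / 20
H = 735/16 m

735/16 m


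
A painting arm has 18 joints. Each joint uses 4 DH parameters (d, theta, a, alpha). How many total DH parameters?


Given: 18 joints, 4 DH parameters per joint (d, theta, a, alpha)
Total DH parameters = number_of_joints * 4
Total = 18 * 4
Total = 72

72


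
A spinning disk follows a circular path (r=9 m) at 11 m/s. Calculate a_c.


Given: v = 11 m/s, r = 9 m
Using a_c = v^2 / r
a_c = 11^2 / 9
a_c = 121 / 9
a_c = 121/9 m/s^2

121/9 m/s^2


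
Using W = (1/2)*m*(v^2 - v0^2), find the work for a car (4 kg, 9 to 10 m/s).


Given: m = 4 kg, v0 = 9 m/s, v = 10 m/s
Using W = (1/2)*m*(v^2 - v0^2)
v^2 = 10^2 = 100
v0^2 = 9^2 = 81
v^2 - v0^2 = 100 - 81 = 19
W = (1/2)*4*19 = 38 J

38 J


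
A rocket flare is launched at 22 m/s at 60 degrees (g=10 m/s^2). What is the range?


Given: v0 = 22 m/s, theta = 60 deg, g = 10 m/s^2
sin(2*60) = sin(120) = sqrt(3)/2
Using R = v0^2 * sin(2*theta) / g
R = 22^2 * (sqrt(3)/2) / 10
R = 484 * sqrt(3) / 20
R = 121/5*sqrt(3) m

121/5*sqrt(3) m


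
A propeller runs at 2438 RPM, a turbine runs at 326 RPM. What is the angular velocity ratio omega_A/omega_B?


Given: RPM_A = 2438, RPM_B = 326
omega = 2*pi*RPM/60, so omega_A/omega_B = RPM_A / RPM_B
omega_A/omega_B = 2438 / 326
omega_A/omega_B = 1219/163

1219/163


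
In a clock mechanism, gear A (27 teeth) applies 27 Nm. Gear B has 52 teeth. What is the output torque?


Given: N1 = 27, N2 = 52, T1 = 27 Nm
Using T2/T1 = N2/N1
T2 = T1 * N2 / N1
T2 = 27 * 52 / 27
T2 = 1404 / 27
T2 = 52 Nm

52 Nm


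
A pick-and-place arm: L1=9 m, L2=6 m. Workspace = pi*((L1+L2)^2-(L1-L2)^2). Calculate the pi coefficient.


Given: L1 = 9, L2 = 6
(L1+L2)^2 = (15)^2 = 225
(L1-L2)^2 = (3)^2 = 9
Difference = 225 - 9 = 216
This equals 4*L1*L2 = 4*9*6 = 216
Workspace area = 216*pi

216


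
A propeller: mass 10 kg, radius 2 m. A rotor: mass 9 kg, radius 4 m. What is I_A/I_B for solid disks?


Given: M1=10 kg, R1=2 m, M2=9 kg, R2=4 m
For a disk: I = (1/2)*M*R^2, so I_A/I_B = (M1*R1^2)/(M2*R2^2)
M1*R1^2 = 10*4 = 40
M2*R2^2 = 9*16 = 144
I_A/I_B = 40/144 = 5/18

5/18


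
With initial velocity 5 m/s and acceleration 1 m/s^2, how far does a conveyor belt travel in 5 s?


Given: v0 = 5 m/s, a = 1 m/s^2, t = 5 s
Using s = v0*t + (1/2)*a*t^2
s = 5*5 + (1/2)*1*5^2
s = 25 + (1/2)*25
s = 25 + 25/2
s = 75/2

75/2 m


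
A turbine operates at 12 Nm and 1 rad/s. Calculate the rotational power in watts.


Given: tau = 12 Nm, omega = 1 rad/s
Using P = tau * omega
P = 12 * 1
P = 12 W

12 W


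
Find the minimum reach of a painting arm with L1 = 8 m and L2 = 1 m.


Given: L1 = 8 m, L2 = 1 m
For a 2-link planar arm, min reach = |L1 - L2| (second link folded back)
Min reach = |8 - 1|
Min reach = 7 m

7 m


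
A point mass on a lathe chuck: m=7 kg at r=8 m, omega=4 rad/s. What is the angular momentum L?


Given: m = 7 kg, r = 8 m, omega = 4 rad/s
For a point mass: I = m*r^2
I = 7*8^2 = 7*64 = 448
L = I*omega = 448*4
L = 1792 kg*m^2/s

1792 kg*m^2/s


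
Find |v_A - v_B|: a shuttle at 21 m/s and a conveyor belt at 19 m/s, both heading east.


Given: v_A = 21 m/s east, v_B = 19 m/s east
Both move in the same direction; relative speed = |v_A - v_B|
|21 - 19| = |2|
= 2 m/s

2 m/s


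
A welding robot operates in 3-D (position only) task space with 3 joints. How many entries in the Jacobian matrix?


Given: task space dimension = 3, joints = 3
Jacobian is a 3 x 3 matrix
Total entries = rows * columns
Total = 3 * 3
Total = 9

9


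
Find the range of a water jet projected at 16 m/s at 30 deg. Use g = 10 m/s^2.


Given: v0 = 16 m/s, theta = 30 deg, g = 10 m/s^2
sin(2*30) = sin(60) = sqrt(3)/2
Using R = v0^2 * sin(2*theta) / g
R = 16^2 * (sqrt(3)/2) / 10
R = 256 * sqrt(3) / 20
R = 64/5*sqrt(3) m

64/5*sqrt(3) m


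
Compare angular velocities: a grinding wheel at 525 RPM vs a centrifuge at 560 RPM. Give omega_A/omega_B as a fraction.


Given: RPM_A = 525, RPM_B = 560
omega = 2*pi*RPM/60, so omega_A/omega_B = RPM_A / RPM_B
omega_A/omega_B = 525 / 560
omega_A/omega_B = 15/16

15/16


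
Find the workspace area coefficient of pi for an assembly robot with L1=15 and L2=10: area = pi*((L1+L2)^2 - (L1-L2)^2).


Given: L1 = 15, L2 = 10
(L1+L2)^2 = (25)^2 = 625
(L1-L2)^2 = (5)^2 = 25
Difference = 625 - 25 = 600
This equals 4*L1*L2 = 4*15*10 = 600
Workspace area = 600*pi

600


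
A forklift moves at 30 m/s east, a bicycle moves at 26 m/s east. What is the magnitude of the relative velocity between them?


Given: v_A = 30 m/s east, v_B = 26 m/s east
Both move in the same direction; relative speed = |v_A - v_B|
|30 - 26| = |4|
= 4 m/s

4 m/s


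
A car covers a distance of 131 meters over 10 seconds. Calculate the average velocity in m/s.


Given: distance d = 131 m, time t = 10 s
Using v = d / t
v = 131 / 10
v = 131/10 m/s

131/10 m/s


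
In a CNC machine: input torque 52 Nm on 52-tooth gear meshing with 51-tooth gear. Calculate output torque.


Given: N1 = 52, N2 = 51, T1 = 52 Nm
Using T2/T1 = N2/N1
T2 = T1 * N2 / N1
T2 = 52 * 51 / 52
T2 = 2652 / 52
T2 = 51 Nm

51 Nm


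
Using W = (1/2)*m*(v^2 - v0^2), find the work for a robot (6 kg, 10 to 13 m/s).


Given: m = 6 kg, v0 = 10 m/s, v = 13 m/s
Using W = (1/2)*m*(v^2 - v0^2)
v^2 = 13^2 = 169
v0^2 = 10^2 = 100
v^2 - v0^2 = 169 - 100 = 69
W = (1/2)*6*69 = 207 J

207 J


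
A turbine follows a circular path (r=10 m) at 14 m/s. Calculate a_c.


Given: v = 14 m/s, r = 10 m
Using a_c = v^2 / r
a_c = 14^2 / 10
a_c = 196 / 10
a_c = 98/5 m/s^2

98/5 m/s^2


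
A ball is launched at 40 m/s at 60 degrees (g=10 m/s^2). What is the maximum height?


Given: v0 = 40 m/s, theta = 60 deg, g = 10 m/s^2
sin^2(60) = 3/4
Using H = v0^2 * sin^2(theta) / (2*g)
H = 40^2 * 3/4 / (2*10)
H = 1600 * 3/4 / 20
H = 1200 / 20
H = 60 m

60 m


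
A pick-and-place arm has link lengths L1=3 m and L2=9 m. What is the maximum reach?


Given: L1 = 3 m, L2 = 9 m
For a 2-link planar arm, max reach = L1 + L2 (fully extended)
Max reach = 3 + 9
Max reach = 12 m

12 m


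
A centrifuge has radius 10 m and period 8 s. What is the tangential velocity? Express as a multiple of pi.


Given: radius r = 10 m, period T = 8 s
Using v = 2*pi*r / T
v = 2*pi*10 / 8
v = 20*pi / 8
v = 5/2*pi m/s

5/2*pi m/s


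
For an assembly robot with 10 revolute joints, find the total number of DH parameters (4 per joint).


Given: 10 joints, 4 DH parameters per joint (d, theta, a, alpha)
Total DH parameters = number_of_joints * 4
Total = 10 * 4
Total = 40

40


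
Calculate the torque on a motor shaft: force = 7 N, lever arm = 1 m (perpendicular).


Given: F = 7 N, r = 1 m, angle = 90 deg (perpendicular)
Using tau = F * r * sin(90)
sin(90) = 1
tau = 7 * 1 * 1
tau = 7 Nm

7 Nm


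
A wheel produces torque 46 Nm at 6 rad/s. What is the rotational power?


Given: tau = 46 Nm, omega = 6 rad/s
Using P = tau * omega
P = 46 * 6
P = 276 W

276 W


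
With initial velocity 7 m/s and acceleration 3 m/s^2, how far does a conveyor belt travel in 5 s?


Given: v0 = 7 m/s, a = 3 m/s^2, t = 5 s
Using s = v0*t + (1/2)*a*t^2
s = 7*5 + (1/2)*3*5^2
s = 35 + (1/2)*75
s = 35 + 75/2
s = 145/2

145/2 m


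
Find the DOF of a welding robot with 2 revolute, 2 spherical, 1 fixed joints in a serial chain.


Given: serial robot with 2 revolute, 2 spherical, 1 fixed joints
DOF contribution per joint type: revolute=1, prismatic=1, spherical=3, fixed=0
DOF = 2*1 + 2*3 + 1*0
DOF = 8

8


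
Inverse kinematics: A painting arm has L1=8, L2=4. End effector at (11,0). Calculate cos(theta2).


Given: L1 = 8, L2 = 4, target (x, y) = (11, 0)
Using cos(theta2) = (x^2 + y^2 - L1^2 - L2^2) / (2*L1*L2)
x^2 + y^2 = 11^2 + 0 = 121
L1^2 + L2^2 = 64 + 16 = 80
Numerator = 121 - 80 = 41
Denominator = 2*8*4 = 64
cos(theta2) = 41/64 = 41/64

41/64


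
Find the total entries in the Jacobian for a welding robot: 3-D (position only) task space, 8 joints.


Given: task space dimension = 3, joints = 8
Jacobian is a 3 x 8 matrix
Total entries = rows * columns
Total = 3 * 8
Total = 24

24


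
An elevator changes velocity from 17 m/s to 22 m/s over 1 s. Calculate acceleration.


Given: initial velocity v0 = 17 m/s, final velocity v = 22 m/s, time t = 1 s
Using a = (v - v0) / t
a = (22 - 17) / 1
a = 5 / 1
a = 5 m/s^2

5 m/s^2


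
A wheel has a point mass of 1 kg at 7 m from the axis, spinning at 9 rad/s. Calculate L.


Given: m = 1 kg, r = 7 m, omega = 9 rad/s
For a point mass: I = m*r^2
I = 1*7^2 = 1*49 = 49
L = I*omega = 49*9
L = 441 kg*m^2/s

441 kg*m^2/s


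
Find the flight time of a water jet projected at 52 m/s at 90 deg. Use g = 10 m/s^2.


Given: v0 = 52 m/s, theta = 90 deg, g = 10 m/s^2
sin(90) = 1
Using T = 2*v0*sin(theta) / g
T = 2*52*1 / 10
T = 104 / 10
T = 52/5 s

52/5 s


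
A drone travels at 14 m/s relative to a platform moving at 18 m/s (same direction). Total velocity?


Given: object velocity = 14 m/s, platform velocity = 18 m/s (same direction)
Using classical velocity addition: v_total = v_object + v_platform
v_total = 14 + 18
v_total = 32 m/s

32 m/s


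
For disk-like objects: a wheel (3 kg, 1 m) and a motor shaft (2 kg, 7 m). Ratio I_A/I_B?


Given: M1=3 kg, R1=1 m, M2=2 kg, R2=7 m
For a disk: I = (1/2)*M*R^2, so I_A/I_B = (M1*R1^2)/(M2*R2^2)
M1*R1^2 = 3*1 = 3
M2*R2^2 = 2*49 = 98
I_A/I_B = 3/98 = 3/98

3/98


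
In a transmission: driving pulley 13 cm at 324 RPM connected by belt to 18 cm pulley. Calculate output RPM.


Given: D1 = 13 cm, w1 = 324 RPM, D2 = 18 cm
Using D1*w1 = D2*w2
w2 = D1*w1 / D2
w2 = 13*324 / 18
w2 = 4212 / 18
w2 = 234 RPM

234 RPM


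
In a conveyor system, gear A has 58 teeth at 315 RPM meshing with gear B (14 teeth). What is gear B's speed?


Given: N1 = 58 teeth, w1 = 315 RPM, N2 = 14 teeth
Using N1*w1 = N2*w2
w2 = N1*w1 / N2
w2 = 58*315 / 14
w2 = 18270 / 14
w2 = 1305 RPM

1305 RPM


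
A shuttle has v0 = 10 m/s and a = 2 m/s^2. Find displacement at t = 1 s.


Given: v0 = 10 m/s, a = 2 m/s^2, t = 1 s
Using s = v0*t + (1/2)*a*t^2
s = 10*1 + (1/2)*2*1^2
s = 10 + (1/2)*2
s = 10 + 1
s = 11

11 m


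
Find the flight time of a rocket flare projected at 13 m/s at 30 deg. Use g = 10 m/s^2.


Given: v0 = 13 m/s, theta = 30 deg, g = 10 m/s^2
sin(30) = 1/2
Using T = 2*v0*sin(theta) / g
T = 2*13*1/2 / 10
T = 13 / 10
T = 13/10 s

13/10 s


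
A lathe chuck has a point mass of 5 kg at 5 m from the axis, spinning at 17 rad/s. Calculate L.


Given: m = 5 kg, r = 5 m, omega = 17 rad/s
For a point mass: I = m*r^2
I = 5*5^2 = 5*25 = 125
L = I*omega = 125*17
L = 2125 kg*m^2/s

2125 kg*m^2/s


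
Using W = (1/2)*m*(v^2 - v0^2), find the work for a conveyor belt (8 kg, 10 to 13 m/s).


Given: m = 8 kg, v0 = 10 m/s, v = 13 m/s
Using W = (1/2)*m*(v^2 - v0^2)
v^2 = 13^2 = 169
v0^2 = 10^2 = 100
v^2 - v0^2 = 169 - 100 = 69
W = (1/2)*8*69 = 276 J

276 J


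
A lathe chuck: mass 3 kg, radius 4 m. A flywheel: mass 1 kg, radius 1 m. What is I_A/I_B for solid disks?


Given: M1=3 kg, R1=4 m, M2=1 kg, R2=1 m
For a disk: I = (1/2)*M*R^2, so I_A/I_B = (M1*R1^2)/(M2*R2^2)
M1*R1^2 = 3*16 = 48
M2*R2^2 = 1*1 = 1
I_A/I_B = 48/1 = 48

48


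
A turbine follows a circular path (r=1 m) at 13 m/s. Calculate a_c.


Given: v = 13 m/s, r = 1 m
Using a_c = v^2 / r
a_c = 13^2 / 1
a_c = 169 / 1
a_c = 169 m/s^2

169 m/s^2


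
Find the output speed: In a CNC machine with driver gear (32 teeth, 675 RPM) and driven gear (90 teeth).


Given: N1 = 32 teeth, w1 = 675 RPM, N2 = 90 teeth
Using N1*w1 = N2*w2
w2 = N1*w1 / N2
w2 = 32*675 / 90
w2 = 21600 / 90
w2 = 240 RPM

240 RPM


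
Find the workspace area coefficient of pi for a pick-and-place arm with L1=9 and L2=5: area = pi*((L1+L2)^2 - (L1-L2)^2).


Given: L1 = 9, L2 = 5
(L1+L2)^2 = (14)^2 = 196
(L1-L2)^2 = (4)^2 = 16
Difference = 196 - 16 = 180
This equals 4*L1*L2 = 4*9*5 = 180
Workspace area = 180*pi

180


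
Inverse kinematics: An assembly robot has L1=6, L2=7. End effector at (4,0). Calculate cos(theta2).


Given: L1 = 6, L2 = 7, target (x, y) = (4, 0)
Using cos(theta2) = (x^2 + y^2 - L1^2 - L2^2) / (2*L1*L2)
x^2 + y^2 = 4^2 + 0 = 16
L1^2 + L2^2 = 36 + 49 = 85
Numerator = 16 - 85 = -69
Denominator = 2*6*7 = 84
cos(theta2) = -69/84 = -23/28

-23/28


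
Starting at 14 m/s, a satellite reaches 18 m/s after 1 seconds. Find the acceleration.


Given: initial velocity v0 = 14 m/s, final velocity v = 18 m/s, time t = 1 s
Using a = (v - v0) / t
a = (18 - 14) / 1
a = 4 / 1
a = 4 m/s^2

4 m/s^2


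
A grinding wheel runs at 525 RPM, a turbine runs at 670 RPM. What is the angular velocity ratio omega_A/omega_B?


Given: RPM_A = 525, RPM_B = 670
omega = 2*pi*RPM/60, so omega_A/omega_B = RPM_A / RPM_B
omega_A/omega_B = 525 / 670
omega_A/omega_B = 105/134

105/134


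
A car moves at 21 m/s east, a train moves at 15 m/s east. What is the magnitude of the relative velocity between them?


Given: v_A = 21 m/s east, v_B = 15 m/s east
Both move in the same direction; relative speed = |v_A - v_B|
|21 - 15| = |6|
= 6 m/s

6 m/s


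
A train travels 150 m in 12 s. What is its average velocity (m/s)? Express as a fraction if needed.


Given: distance d = 150 m, time t = 12 s
Using v = d / t
v = 150 / 12
v = 25/2 m/s

25/2 m/s


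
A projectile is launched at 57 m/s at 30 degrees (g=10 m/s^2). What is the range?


Given: v0 = 57 m/s, theta = 30 deg, g = 10 m/s^2
sin(2*30) = sin(60) = sqrt(3)/2
Using R = v0^2 * sin(2*theta) / g
R = 57^2 * (sqrt(3)/2) / 10
R = 3249 * sqrt(3) / 20
R = 3249/20*sqrt(3) m

3249/20*sqrt(3) m


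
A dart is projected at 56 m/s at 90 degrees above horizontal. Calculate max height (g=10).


Given: v0 = 56 m/s, theta = 90 deg, g = 10 m/s^2
sin^2(90) = 1
Using H = v0^2 * sin^2(theta) / (2*g)
H = 56^2 * 1 / (2*10)
H = 3136 * 1 / 20
H = 3136 / 20
H = 784/5 m

784/5 m


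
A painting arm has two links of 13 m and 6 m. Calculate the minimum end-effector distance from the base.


Given: L1 = 13 m, L2 = 6 m
For a 2-link planar arm, min reach = |L1 - L2| (second link folded back)
Min reach = |13 - 6|
Min reach = 7 m

7 m


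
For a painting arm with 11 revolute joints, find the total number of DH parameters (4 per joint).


Given: 11 joints, 4 DH parameters per joint (d, theta, a, alpha)
Total DH parameters = number_of_joints * 4
Total = 11 * 4
Total = 44

44


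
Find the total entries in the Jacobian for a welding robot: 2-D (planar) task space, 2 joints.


Given: task space dimension = 2, joints = 2
Jacobian is a 2 x 2 matrix
Total entries = rows * columns
Total = 2 * 2
Total = 4

4


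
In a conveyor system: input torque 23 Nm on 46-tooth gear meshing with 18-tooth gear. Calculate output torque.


Given: N1 = 46, N2 = 18, T1 = 23 Nm
Using T2/T1 = N2/N1
T2 = T1 * N2 / N1
T2 = 23 * 18 / 46
T2 = 414 / 46
T2 = 9 Nm

9 Nm


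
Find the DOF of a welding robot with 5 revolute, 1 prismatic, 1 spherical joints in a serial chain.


Given: serial robot with 5 revolute, 1 prismatic, 1 spherical joints
DOF contribution per joint type: revolute=1, prismatic=1, spherical=3, fixed=0
DOF = 5*1 + 1*1 + 1*3
DOF = 9

9


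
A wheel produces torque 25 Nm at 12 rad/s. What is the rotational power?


Given: tau = 25 Nm, omega = 12 rad/s
Using P = tau * omega
P = 25 * 12
P = 300 W

300 W


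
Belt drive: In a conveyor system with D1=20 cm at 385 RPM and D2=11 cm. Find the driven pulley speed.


Given: D1 = 20 cm, w1 = 385 RPM, D2 = 11 cm
Using D1*w1 = D2*w2
w2 = D1*w1 / D2
w2 = 20*385 / 11
w2 = 7700 / 11
w2 = 700 RPM

700 RPM


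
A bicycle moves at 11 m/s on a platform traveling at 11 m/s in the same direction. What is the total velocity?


Given: object velocity = 11 m/s, platform velocity = 11 m/s (same direction)
Using classical velocity addition: v_total = v_object + v_platform
v_total = 11 + 11
v_total = 22 m/s

22 m/s


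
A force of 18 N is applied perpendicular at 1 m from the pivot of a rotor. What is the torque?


Given: F = 18 N, r = 1 m, angle = 90 deg (perpendicular)
Using tau = F * r * sin(90)
sin(90) = 1
tau = 18 * 1 * 1
tau = 18 Nm

18 Nm


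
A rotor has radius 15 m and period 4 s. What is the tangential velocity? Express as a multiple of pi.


Given: radius r = 15 m, period T = 4 s
Using v = 2*pi*r / T
v = 2*pi*15 / 4
v = 30*pi / 4
v = 15/2*pi m/s

15/2*pi m/s


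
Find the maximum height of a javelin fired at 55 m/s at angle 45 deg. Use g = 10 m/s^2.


Given: v0 = 55 m/s, theta = 45 deg, g = 10 m/s^2
sin^2(45) = 1/2
Using H = v0^2 * sin^2(theta) / (2*g)
H = 55^2 * 1/2 / (2*10)
H = 3025 * 1/2 / 20
H = 3025/2 / 20
H = 605/8 m

605/8 m


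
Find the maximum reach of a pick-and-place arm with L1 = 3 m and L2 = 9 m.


Given: L1 = 3 m, L2 = 9 m
For a 2-link planar arm, max reach = L1 + L2 (fully extended)
Max reach = 3 + 9
Max reach = 12 m

12 m


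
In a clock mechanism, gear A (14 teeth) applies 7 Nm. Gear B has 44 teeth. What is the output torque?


Given: N1 = 14, N2 = 44, T1 = 7 Nm
Using T2/T1 = N2/N1
T2 = T1 * N2 / N1
T2 = 7 * 44 / 14
T2 = 308 / 14
T2 = 22 Nm

22 Nm


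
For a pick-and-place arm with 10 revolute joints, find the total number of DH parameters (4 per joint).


Given: 10 joints, 4 DH parameters per joint (d, theta, a, alpha)
Total DH parameters = number_of_joints * 4
Total = 10 * 4
Total = 40

40


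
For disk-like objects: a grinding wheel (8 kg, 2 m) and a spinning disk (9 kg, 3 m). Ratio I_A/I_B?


Given: M1=8 kg, R1=2 m, M2=9 kg, R2=3 m
For a disk: I = (1/2)*M*R^2, so I_A/I_B = (M1*R1^2)/(M2*R2^2)
M1*R1^2 = 8*4 = 32
M2*R2^2 = 9*9 = 81
I_A/I_B = 32/81 = 32/81

32/81


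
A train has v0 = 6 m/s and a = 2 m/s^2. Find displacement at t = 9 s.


Given: v0 = 6 m/s, a = 2 m/s^2, t = 9 s
Using s = v0*t + (1/2)*a*t^2
s = 6*9 + (1/2)*2*9^2
s = 54 + (1/2)*162
s = 54 + 81
s = 135

135 m


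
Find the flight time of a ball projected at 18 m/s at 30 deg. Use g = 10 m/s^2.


Given: v0 = 18 m/s, theta = 30 deg, g = 10 m/s^2
sin(30) = 1/2
Using T = 2*v0*sin(theta) / g
T = 2*18*1/2 / 10
T = 18 / 10
T = 9/5 s

9/5 s


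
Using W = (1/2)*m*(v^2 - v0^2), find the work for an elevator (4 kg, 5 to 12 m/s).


Given: m = 4 kg, v0 = 5 m/s, v = 12 m/s
Using W = (1/2)*m*(v^2 - v0^2)
v^2 = 12^2 = 144
v0^2 = 5^2 = 25
v^2 - v0^2 = 144 - 25 = 119
W = (1/2)*4*119 = 238 J

238 J


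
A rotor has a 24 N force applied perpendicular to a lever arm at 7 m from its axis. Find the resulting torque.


Given: F = 24 N, r = 7 m, angle = 90 deg (perpendicular)
Using tau = F * r * sin(90)
sin(90) = 1
tau = 24 * 7 * 1
tau = 168 Nm

168 Nm


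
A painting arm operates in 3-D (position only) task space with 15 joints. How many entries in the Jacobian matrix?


Given: task space dimension = 3, joints = 15
Jacobian is a 3 x 15 matrix
Total entries = rows * columns
Total = 3 * 15
Total = 45

45


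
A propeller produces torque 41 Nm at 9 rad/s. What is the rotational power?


Given: tau = 41 Nm, omega = 9 rad/s
Using P = tau * omega
P = 41 * 9
P = 369 W

369 W


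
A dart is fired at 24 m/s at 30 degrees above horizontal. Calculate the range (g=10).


Given: v0 = 24 m/s, theta = 30 deg, g = 10 m/s^2
sin(2*30) = sin(60) = sqrt(3)/2
Using R = v0^2 * sin(2*theta) / g
R = 24^2 * (sqrt(3)/2) / 10
R = 576 * sqrt(3) / 20
R = 144/5*sqrt(3) m

144/5*sqrt(3) m


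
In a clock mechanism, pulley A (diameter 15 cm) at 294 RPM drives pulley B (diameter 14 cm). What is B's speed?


Given: D1 = 15 cm, w1 = 294 RPM, D2 = 14 cm
Using D1*w1 = D2*w2
w2 = D1*w1 / D2
w2 = 15*294 / 14
w2 = 4410 / 14
w2 = 315 RPM

315 RPM


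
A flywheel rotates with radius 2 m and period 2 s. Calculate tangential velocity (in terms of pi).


Given: radius r = 2 m, period T = 2 s
Using v = 2*pi*r / T
v = 2*pi*2 / 2
v = 4*pi / 2
v = 2*pi m/s

2*pi m/s


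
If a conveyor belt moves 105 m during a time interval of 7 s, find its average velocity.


Given: distance d = 105 m, time t = 7 s
Using v = d / t
v = 105 / 7
v = 15 m/s

15 m/s


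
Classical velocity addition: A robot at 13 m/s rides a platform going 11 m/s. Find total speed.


Given: object velocity = 13 m/s, platform velocity = 11 m/s (same direction)
Using classical velocity addition: v_total = v_object + v_platform
v_total = 13 + 11
v_total = 24 m/s

24 m/s


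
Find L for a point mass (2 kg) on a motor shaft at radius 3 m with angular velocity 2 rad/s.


Given: m = 2 kg, r = 3 m, omega = 2 rad/s
For a point mass: I = m*r^2
I = 2*3^2 = 2*9 = 18
L = I*omega = 18*2
L = 36 kg*m^2/s

36 kg*m^2/s


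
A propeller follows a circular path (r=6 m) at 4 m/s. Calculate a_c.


Given: v = 4 m/s, r = 6 m
Using a_c = v^2 / r
a_c = 4^2 / 6
a_c = 16 / 6
a_c = 8/3 m/s^2

8/3 m/s^2


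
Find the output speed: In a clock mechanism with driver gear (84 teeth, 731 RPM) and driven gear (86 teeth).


Given: N1 = 84 teeth, w1 = 731 RPM, N2 = 86 teeth
Using N1*w1 = N2*w2
w2 = N1*w1 / N2
w2 = 84*731 / 86
w2 = 61404 / 86
w2 = 714 RPM

714 RPM


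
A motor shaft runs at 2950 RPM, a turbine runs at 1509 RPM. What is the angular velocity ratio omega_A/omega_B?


Given: RPM_A = 2950, RPM_B = 1509
omega = 2*pi*RPM/60, so omega_A/omega_B = RPM_A / RPM_B
omega_A/omega_B = 2950 / 1509
omega_A/omega_B = 2950/1509

2950/1509


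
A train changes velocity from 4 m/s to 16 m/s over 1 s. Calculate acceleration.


Given: initial velocity v0 = 4 m/s, final velocity v = 16 m/s, time t = 1 s
Using a = (v - v0) / t
a = (16 - 4) / 1
a = 12 / 1
a = 12 m/s^2

12 m/s^2


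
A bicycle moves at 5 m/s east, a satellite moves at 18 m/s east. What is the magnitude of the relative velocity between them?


Given: v_A = 5 m/s east, v_B = 18 m/s east
Both move in the same direction; relative speed = |v_A - v_B|
|5 - 18| = |-13|
= 13 m/s

13 m/s


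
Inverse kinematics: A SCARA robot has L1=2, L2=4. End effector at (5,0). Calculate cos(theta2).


Given: L1 = 2, L2 = 4, target (x, y) = (5, 0)
Using cos(theta2) = (x^2 + y^2 - L1^2 - L2^2) / (2*L1*L2)
x^2 + y^2 = 5^2 + 0 = 25
L1^2 + L2^2 = 4 + 16 = 20
Numerator = 25 - 20 = 5
Denominator = 2*2*4 = 16
cos(theta2) = 5/16 = 5/16

5/16


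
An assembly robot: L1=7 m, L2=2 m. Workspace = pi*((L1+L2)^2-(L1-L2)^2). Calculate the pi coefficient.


Given: L1 = 7, L2 = 2
(L1+L2)^2 = (9)^2 = 81
(L1-L2)^2 = (5)^2 = 25
Difference = 81 - 25 = 56
This equals 4*L1*L2 = 4*7*2 = 56
Workspace area = 56*pi

56


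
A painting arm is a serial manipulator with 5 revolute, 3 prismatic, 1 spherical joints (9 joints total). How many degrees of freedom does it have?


Given: serial robot with 5 revolute, 3 prismatic, 1 spherical joints
DOF contribution per joint type: revolute=1, prismatic=1, spherical=3, fixed=0
DOF = 5*1 + 3*1 + 1*3
DOF = 11

11


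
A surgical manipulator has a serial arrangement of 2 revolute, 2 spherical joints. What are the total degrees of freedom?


Given: serial robot with 2 revolute, 2 spherical joints
DOF contribution per joint type: revolute=1, prismatic=1, spherical=3, fixed=0
DOF = 2*1 + 2*3
DOF = 8

8


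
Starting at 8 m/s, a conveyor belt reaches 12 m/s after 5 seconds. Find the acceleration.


Given: initial velocity v0 = 8 m/s, final velocity v = 12 m/s, time t = 5 s
Using a = (v - v0) / t
a = (12 - 8) / 5
a = 4 / 5
a = 4/5 m/s^2

4/5 m/s^2


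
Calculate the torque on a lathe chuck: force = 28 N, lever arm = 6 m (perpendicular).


Given: F = 28 N, r = 6 m, angle = 90 deg (perpendicular)
Using tau = F * r * sin(90)
sin(90) = 1
tau = 28 * 6 * 1
tau = 168 Nm

168 Nm


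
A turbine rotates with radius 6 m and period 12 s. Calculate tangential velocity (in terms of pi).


Given: radius r = 6 m, period T = 12 s
Using v = 2*pi*r / T
v = 2*pi*6 / 12
v = 12*pi / 12
v = 1*pi m/s

1*pi m/s


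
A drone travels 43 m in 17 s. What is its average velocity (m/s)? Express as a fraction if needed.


Given: distance d = 43 m, time t = 17 s
Using v = d / t
v = 43 / 17
v = 43/17 m/s

43/17 m/s


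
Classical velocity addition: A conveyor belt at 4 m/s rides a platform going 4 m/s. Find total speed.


Given: object velocity = 4 m/s, platform velocity = 4 m/s (same direction)
Using classical velocity addition: v_total = v_object + v_platform
v_total = 4 + 4
v_total = 8 m/s

8 m/s


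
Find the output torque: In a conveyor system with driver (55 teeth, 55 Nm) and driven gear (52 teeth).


Given: N1 = 55, N2 = 52, T1 = 55 Nm
Using T2/T1 = N2/N1
T2 = T1 * N2 / N1
T2 = 55 * 52 / 55
T2 = 2860 / 55
T2 = 52 Nm

52 Nm


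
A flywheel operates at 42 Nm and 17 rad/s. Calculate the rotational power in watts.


Given: tau = 42 Nm, omega = 17 rad/s
Using P = tau * omega
P = 42 * 17
P = 714 W

714 W


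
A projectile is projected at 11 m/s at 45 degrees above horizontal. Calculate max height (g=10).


Given: v0 = 11 m/s, theta = 45 deg, g = 10 m/s^2
sin^2(45) = 1/2
Using H = v0^2 * sin^2(theta) / (2*g)
H = 11^2 * 1/2 / (2*10)
H = 121 * 1/2 / 20
H = 121/2 / 20
H = 121/40 m

121/40 m


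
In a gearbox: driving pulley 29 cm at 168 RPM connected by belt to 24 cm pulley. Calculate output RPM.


Given: D1 = 29 cm, w1 = 168 RPM, D2 = 24 cm
Using D1*w1 = D2*w2
w2 = D1*w1 / D2
w2 = 29*168 / 24
w2 = 4872 / 24
w2 = 203 RPM

203 RPM
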